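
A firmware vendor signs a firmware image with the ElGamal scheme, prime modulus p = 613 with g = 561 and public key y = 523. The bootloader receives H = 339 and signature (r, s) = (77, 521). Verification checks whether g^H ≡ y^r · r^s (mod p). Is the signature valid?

Left side g^H mod p:
561^2 = 314721 ≡ 252
561^4 ≡ 252^2 = 63504 ≡ 365
561^8 ≡ 365^2 = 133225 ≡ 204
561^16 ≡ 204^2 = 41616 ≡ 545
561^32 ≡ 545^2 = 297025 ≡ 333
561^64 ≡ 333^2 = 110889 ≡ 549
561^128 ≡ 549^2 = 301401 ≡ 418
561^256 ≡ 418^2 = 174724 ≡ 19
339 = 256 + 64 + 16 + 2 + 1, so 561^339 ≡ 19·549·545·252·561 ≡ 152 (mod 613)
Right side y^r · r^s mod p:
523^2 = 273529 ≡ 131
523^4 ≡ 131^2 = 17161 ≡ 610
523^8 ≡ 610^2 = 372100 ≡ 9
523^16 ≡ 9^2 = 81
523^32 ≡ 81^2 = 6561 ≡ 431
523^64 ≡ 431^2 = 185761 ≡ 22
77 = 64 + 8 + 4 + 1, so 523^77 ≡ 22·9·610·523 ≡ 129 (mod 613)
77^2 = 5929 ≡ 412
77^4 ≡ 412^2 = 169744 ≡ 556
77^8 ≡ 556^2 = 309136 ≡ 184
77^16 ≡ 184^2 = 33856 ≡ 141
77^32 ≡ 141^2 = 19881 ≡ 265
77^64 ≡ 265^2 = 70225 ≡ 343
77^128 ≡ 343^2 = 117649 ≡ 566
77^256 ≡ 566^2 = 320356 ≡ 370
77^512 ≡ 370^2 = 136900 ≡ 201
521 = 512 + 8 + 1, so 77^521 ≡ 201·184·77 ≡ 383 (mod 613)
129·383 = 49407 ≡ 367 (mod 613)
152 ≠ 367, so verification fails.

invalid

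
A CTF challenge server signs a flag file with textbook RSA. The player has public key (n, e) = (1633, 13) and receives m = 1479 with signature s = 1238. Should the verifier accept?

accept

s^2 ≡ 1238^2 = 1532644 ≡ 890
s^4 ≡ 890^2 = 792100 ≡ 95
s^8 ≡ 95^2 = 9025 ≡ 860
13 = 8 + 4 + 1, so s^13 ≡ 860·95·1238 ≡ 1479 (mod 1633)
1479 = m, so the signature checks out.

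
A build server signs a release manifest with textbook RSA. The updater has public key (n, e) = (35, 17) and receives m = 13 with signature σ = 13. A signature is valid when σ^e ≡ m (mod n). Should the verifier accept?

Squares mod 35: σ^1≡13, σ^2≡29, σ^4≡1, σ^8≡1, σ^16≡1
17 = 16 + 1, so σ^17 ≡ 1·13 ≡ 13 (mod 35)
σ^17 mod 35 = 13 matches m.

accept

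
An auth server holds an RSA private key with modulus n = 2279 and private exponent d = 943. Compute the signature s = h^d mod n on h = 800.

1222

Squares mod 2279: h^1≡800, h^2≡1880, h^4≡1950, h^8≡1128, h^16≡702, h^32≡540, h^64≡2167, h^128≡1149, h^256≡660, h^512≡311
943 = 512 + 256 + 128 + 32 + 8 + 4 + 2 + 1, so h^943 ≡ 311·660·1149·540·1128·1950·1880·800 ≡ 1222 (mod 2279)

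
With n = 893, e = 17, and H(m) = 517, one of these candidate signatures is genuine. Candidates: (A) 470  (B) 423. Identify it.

Candidate A: 470^2 = 220900 ≡ 329; 470^4 ≡ 329^2 = 108241 ≡ 188; 470^8 ≡ 188^2 = 35344 ≡ 517; 470^16 ≡ 517^2 = 267289 ≡ 282; 17 = 16 + 1, so 470^17 ≡ 282·470 ≡ 376 (mod 893)
Candidate B: 423^2 = 178929 ≡ 329; 423^4 ≡ 329^2 = 108241 ≡ 188; 423^8 ≡ 188^2 = 35344 ≡ 517; 423^16 ≡ 517^2 = 267289 ≡ 282; 17 = 16 + 1, so 423^17 ≡ 282·423 ≡ 517 (mod 893)
  → matches H(m) = 517

B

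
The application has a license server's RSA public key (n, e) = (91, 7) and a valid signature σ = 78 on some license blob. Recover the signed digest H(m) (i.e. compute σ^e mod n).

78

σ^7 mod 91 = 78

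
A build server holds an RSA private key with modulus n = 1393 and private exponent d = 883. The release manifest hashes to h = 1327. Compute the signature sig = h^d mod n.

h^2 ≡ 1327^2 = 1760929 ≡ 177
h^4 ≡ 177^2 = 31329 ≡ 683
h^8 ≡ 683^2 = 466489 ≡ 1227
h^16 ≡ 1227^2 = 1505529 ≡ 1089
h^32 ≡ 1089^2 = 1185921 ≡ 478
h^64 ≡ 478^2 = 228484 ≡ 32
h^128 ≡ 32^2 = 1024
h^256 ≡ 1024^2 = 1048576 ≡ 1040
h^512 ≡ 1040^2 = 1081600 ≡ 632
883 = 512 + 256 + 64 + 32 + 16 + 2 + 1, so h^883 ≡ 632·1040·32·478·1089·177·1327 ≡ 802 (mod 1393)

802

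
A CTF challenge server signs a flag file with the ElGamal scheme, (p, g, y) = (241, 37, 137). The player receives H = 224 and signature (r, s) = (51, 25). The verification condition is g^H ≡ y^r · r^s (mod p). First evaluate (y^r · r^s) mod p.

137^2 = 18769 ≡ 212
137^4 ≡ 212^2 = 44944 ≡ 118
137^8 ≡ 118^2 = 13924 ≡ 187
137^16 ≡ 187^2 = 34969 ≡ 24
137^32 ≡ 24^2 = 576 ≡ 94
51 = 32 + 16 + 2 + 1, so 137^51 ≡ 94·24·212·137 ≡ 184 (mod 241)
51^2 = 2601 ≡ 191
51^4 ≡ 191^2 = 36481 ≡ 90
51^8 ≡ 90^2 = 8100 ≡ 147
51^16 ≡ 147^2 = 21609 ≡ 160
25 = 16 + 8 + 1, so 51^25 ≡ 160·147·51 ≡ 63 (mod 241)
y^r · r^s ≡ 184·63 = 11592 ≡ 24 (mod 241)

24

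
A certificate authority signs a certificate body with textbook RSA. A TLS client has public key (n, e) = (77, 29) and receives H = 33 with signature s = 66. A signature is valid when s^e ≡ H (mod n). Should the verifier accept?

accept

Squares mod 77: s^1≡66, s^2≡44, s^4≡11, s^8≡44, s^16≡11
29 = 16 + 8 + 4 + 1, so s^29 ≡ 11·44·11·66 ≡ 33 (mod 77)
s^29 mod 77 = 33 matches H.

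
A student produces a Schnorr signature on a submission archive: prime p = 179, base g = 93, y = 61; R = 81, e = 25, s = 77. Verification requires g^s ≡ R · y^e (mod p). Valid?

g^s mod p:
93^2 = 8649 ≡ 57
93^4 ≡ 57^2 = 3249 ≡ 27
93^8 ≡ 27^2 = 729 ≡ 13
93^16 ≡ 13^2 = 169
93^32 ≡ 169^2 = 28561 ≡ 100
93^64 ≡ 100^2 = 10000 ≡ 155
77 = 64 + 8 + 4 + 1, so 93^77 ≡ 155·13·27·93 ≡ 51 (mod 179)
R · y^e mod p:
61^2 = 3721 ≡ 141
61^4 ≡ 141^2 = 19881 ≡ 12
61^8 ≡ 12^2 = 144
61^16 ≡ 144^2 = 20736 ≡ 151
25 = 16 + 8 + 1, so 61^25 ≡ 151·144·61 ≡ 173 (mod 179)
81·173 = 14013 ≡ 51 (mod 179)
51 ≡ 51 (mod 179); signature holds.

yes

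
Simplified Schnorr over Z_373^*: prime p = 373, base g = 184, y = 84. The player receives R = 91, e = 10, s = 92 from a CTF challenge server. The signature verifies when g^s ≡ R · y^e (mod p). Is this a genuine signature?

genuine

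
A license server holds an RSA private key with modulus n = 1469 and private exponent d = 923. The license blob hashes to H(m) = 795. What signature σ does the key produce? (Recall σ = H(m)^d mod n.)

85

Squares mod 1469: (H(m))^1≡795, (H(m))^2≡355, (H(m))^4≡1160, (H(m))^8≡1465, (H(m))^16≡16, (H(m))^32≡256, (H(m))^64≡900, (H(m))^128≡581, (H(m))^256≡1160, (H(m))^512≡1465
923 = 512 + 256 + 128 + 16 + 8 + 2 + 1, so (H(m))^923 ≡ 1465·1160·581·16·1465·355·795 ≡ 85 (mod 1469)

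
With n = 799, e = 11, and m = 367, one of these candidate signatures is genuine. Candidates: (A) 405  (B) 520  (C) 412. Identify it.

Candidate A: Squares mod 799: 405^1≡405, 405^2≡230, 405^4≡166, 405^8≡390; 11 = 8 + 2 + 1, so 405^11 ≡ 390·230·405 ≡ 367 (mod 799)
  → matches m = 367
Candidate B: Squares mod 799: 520^1≡520, 520^2≡338, 520^4≡786, 520^8≡169; 11 = 8 + 2 + 1, so 520^11 ≡ 169·338·520 ≡ 615 (mod 799)
Candidate C: Squares mod 799: 412^1≡412, 412^2≡356, 412^4≡494, 412^8≡341; 11 = 8 + 2 + 1, so 412^11 ≡ 341·356·412 ≡ 149 (mod 799)

A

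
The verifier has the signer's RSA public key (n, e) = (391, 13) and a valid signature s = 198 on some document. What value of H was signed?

s^2 ≡ 198^2 = 39204 ≡ 104
s^4 ≡ 104^2 = 10816 ≡ 259
s^8 ≡ 259^2 = 67081 ≡ 220
13 = 8 + 4 + 1, so s^13 ≡ 220·259·198 ≡ 126 (mod 391)

126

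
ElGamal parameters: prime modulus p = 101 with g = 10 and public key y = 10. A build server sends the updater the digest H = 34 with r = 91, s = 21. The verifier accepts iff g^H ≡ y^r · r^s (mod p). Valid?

yes

Left side g^H mod p:
10^2 = 100
10^4 ≡ 100^2 = 10000 ≡ 1
10^8 ≡ 1^2 = 1
10^16 ≡ 1^2 = 1
10^32 ≡ 1^2 = 1
34 = 32 + 2, so 10^34 ≡ 1·100 ≡ 100 (mod 101)
Right side y^r · r^s mod p:
10^2 = 100
10^4 ≡ 100^2 = 10000 ≡ 1
10^8 ≡ 1^2 = 1
10^16 ≡ 1^2 = 1
10^32 ≡ 1^2 = 1
10^64 ≡ 1^2 = 1
91 = 64 + 16 + 8 + 2 + 1, so 10^91 ≡ 1·1·1·100·10 ≡ 91 (mod 101)
91^2 = 8281 ≡ 100
91^4 ≡ 100^2 = 10000 ≡ 1
91^8 ≡ 1^2 = 1
91^16 ≡ 1^2 = 1
21 = 16 + 4 + 1, so 91^21 ≡ 1·1·91 ≡ 91 (mod 101)
91·91 = 8281 ≡ 100 (mod 101)
100 ≡ 100 (mod 101), so the signature is genuine.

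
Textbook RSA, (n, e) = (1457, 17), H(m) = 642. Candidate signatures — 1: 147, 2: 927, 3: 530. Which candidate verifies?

Candidate 1: Squares mod 1457: 147^1≡147, 147^2≡1211, 147^4≡779, 147^8≡729, 147^16≡1093; 17 = 16 + 1, so 147^17 ≡ 1093·147 ≡ 401 (mod 1457)
Candidate 2: Squares mod 1457: 927^1≡927, 927^2≡1156, 927^4≡267, 927^8≡1353, 927^16≡617; 17 = 16 + 1, so 927^17 ≡ 617·927 ≡ 815 (mod 1457)
Candidate 3: Squares mod 1457: 530^1≡530, 530^2≡1156, 530^4≡267, 530^8≡1353, 530^16≡617; 17 = 16 + 1, so 530^17 ≡ 617·530 ≡ 642 (mod 1457)
  → matches H(m) = 642

3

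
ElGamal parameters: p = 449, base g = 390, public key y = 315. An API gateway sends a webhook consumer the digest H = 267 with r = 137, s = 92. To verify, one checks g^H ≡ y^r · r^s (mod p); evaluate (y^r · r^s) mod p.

315^2 = 99225 ≡ 445
315^4 ≡ 445^2 = 198025 ≡ 16
315^8 ≡ 16^2 = 256
315^16 ≡ 256^2 = 65536 ≡ 431
315^32 ≡ 431^2 = 185761 ≡ 324
315^64 ≡ 324^2 = 104976 ≡ 359
315^128 ≡ 359^2 = 128881 ≡ 18
137 = 128 + 8 + 1, so 315^137 ≡ 18·256·315 ≡ 352 (mod 449)
137^2 = 18769 ≡ 360
137^4 ≡ 360^2 = 129600 ≡ 288
137^8 ≡ 288^2 = 82944 ≡ 328
137^16 ≡ 328^2 = 107584 ≡ 273
137^32 ≡ 273^2 = 74529 ≡ 444
137^64 ≡ 444^2 = 197136 ≡ 25
92 = 64 + 16 + 8 + 4, so 137^92 ≡ 25·273·328·288 ≡ 394 (mod 449)
y^r · r^s ≡ 352·394 = 138688 ≡ 396 (mod 449)

396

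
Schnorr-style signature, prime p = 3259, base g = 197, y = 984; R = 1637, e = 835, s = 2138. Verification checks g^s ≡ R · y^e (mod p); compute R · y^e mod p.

2353

Squares mod 3259: 984^1≡984, 984^2≡333, 984^4≡83, 984^8≡371, 984^16≡763, 984^32≡2067, 984^64≡3199, 984^128≡341, 984^256≡2216, 984^512≡2602
835 = 512 + 256 + 64 + 2 + 1, so 984^835 ≡ 2602·2216·3199·333·984 ≡ 531 (mod 3259)
R · y^e ≡ 1637·531 = 869247 ≡ 2353 (mod 3259)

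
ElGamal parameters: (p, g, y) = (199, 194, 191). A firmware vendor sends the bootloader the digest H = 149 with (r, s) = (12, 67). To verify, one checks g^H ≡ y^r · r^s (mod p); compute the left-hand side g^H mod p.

194^2 = 37636 ≡ 25
194^4 ≡ 25^2 = 625 ≡ 28
194^8 ≡ 28^2 = 784 ≡ 187
194^16 ≡ 187^2 = 34969 ≡ 144
194^32 ≡ 144^2 = 20736 ≡ 40
194^64 ≡ 40^2 = 1600 ≡ 8
194^128 ≡ 8^2 = 64
149 = 128 + 16 + 4 + 1, so 194^149 ≡ 64·144·28·194 ≡ 76 (mod 199)

76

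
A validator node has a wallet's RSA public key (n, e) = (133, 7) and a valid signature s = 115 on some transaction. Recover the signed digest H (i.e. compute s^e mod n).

115

s^2 ≡ 115^2 = 13225 ≡ 58
s^4 ≡ 58^2 = 3364 ≡ 39
7 = 4 + 2 + 1, so s^7 ≡ 39·58·115 ≡ 115 (mod 133)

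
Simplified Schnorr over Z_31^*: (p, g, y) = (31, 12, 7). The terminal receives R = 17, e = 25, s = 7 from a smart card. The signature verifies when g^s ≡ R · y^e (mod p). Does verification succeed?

fails

g^s mod p:
12^2 = 144 ≡ 20
12^4 ≡ 20^2 = 400 ≡ 28
7 = 4 + 2 + 1, so 12^7 ≡ 28·20·12 ≡ 24 (mod 31)
R · y^e mod p:
7^2 = 49 ≡ 18
7^4 ≡ 18^2 = 324 ≡ 14
7^8 ≡ 14^2 = 196 ≡ 10
7^16 ≡ 10^2 = 100 ≡ 7
25 = 16 + 8 + 1, so 7^25 ≡ 7·10·7 ≡ 25 (mod 31)
17·25 = 425 ≡ 22 (mod 31)
24 ≠ 22; the check fails.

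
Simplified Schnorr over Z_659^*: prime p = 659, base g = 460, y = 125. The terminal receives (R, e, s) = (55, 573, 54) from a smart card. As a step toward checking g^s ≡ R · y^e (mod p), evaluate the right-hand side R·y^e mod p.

167

Squares mod 659: 125^1≡125, 125^2≡468, 125^4≡236, 125^8≡340, 125^16≡275, 125^32≡499, 125^64≡558, 125^128≡316, 125^256≡347, 125^512≡471
573 = 512 + 32 + 16 + 8 + 4 + 1, so 125^573 ≡ 471·499·275·340·236·125 ≡ 27 (mod 659)
R · y^e ≡ 55·27 = 1485 ≡ 167 (mod 659)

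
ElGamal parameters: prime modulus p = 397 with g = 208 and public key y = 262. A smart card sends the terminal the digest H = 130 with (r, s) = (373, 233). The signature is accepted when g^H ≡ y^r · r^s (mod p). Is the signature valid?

Left side g^H mod p:
208^2 = 43264 ≡ 388
208^4 ≡ 388^2 = 150544 ≡ 81
208^8 ≡ 81^2 = 6561 ≡ 209
208^16 ≡ 209^2 = 43681 ≡ 11
208^32 ≡ 11^2 = 121
208^64 ≡ 121^2 = 14641 ≡ 349
208^128 ≡ 349^2 = 121801 ≡ 319
130 = 128 + 2, so 208^130 ≡ 319·388 ≡ 305 (mod 397)
Right side y^r · r^s mod p:
262^2 = 68644 ≡ 360
262^4 ≡ 360^2 = 129600 ≡ 178
262^8 ≡ 178^2 = 31684 ≡ 321
262^16 ≡ 321^2 = 103041 ≡ 218
262^32 ≡ 218^2 = 47524 ≡ 281
262^64 ≡ 281^2 = 78961 ≡ 355
262^128 ≡ 355^2 = 126025 ≡ 176
262^256 ≡ 176^2 = 30976 ≡ 10
373 = 256 + 64 + 32 + 16 + 4 + 1, so 262^373 ≡ 10·355·281·218·178·262 ≡ 377 (mod 397)
373^2 = 139129 ≡ 179
373^4 ≡ 179^2 = 32041 ≡ 281
373^8 ≡ 281^2 = 78961 ≡ 355
373^16 ≡ 355^2 = 126025 ≡ 176
373^32 ≡ 176^2 = 30976 ≡ 10
373^64 ≡ 10^2 = 100
373^128 ≡ 100^2 = 10000 ≡ 75
233 = 128 + 64 + 32 + 8 + 1, so 373^233 ≡ 75·100·10·355·373 ≡ 84 (mod 397)
377·84 = 31668 ≡ 305 (mod 397)
305 ≡ 305 (mod 397), so the signature is genuine.

valid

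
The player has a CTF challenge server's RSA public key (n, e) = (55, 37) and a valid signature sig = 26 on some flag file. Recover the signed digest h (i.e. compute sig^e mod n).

sig^2 ≡ 26^2 = 676 ≡ 16
sig^4 ≡ 16^2 = 256 ≡ 36
sig^8 ≡ 36^2 = 1296 ≡ 31
sig^16 ≡ 31^2 = 961 ≡ 26
sig^32 ≡ 26^2 = 676 ≡ 16
37 = 32 + 4 + 1, so sig^37 ≡ 16·36·26 ≡ 16 (mod 55)

16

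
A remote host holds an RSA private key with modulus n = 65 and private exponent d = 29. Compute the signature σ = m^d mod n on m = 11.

m^29 mod 65 = 46

46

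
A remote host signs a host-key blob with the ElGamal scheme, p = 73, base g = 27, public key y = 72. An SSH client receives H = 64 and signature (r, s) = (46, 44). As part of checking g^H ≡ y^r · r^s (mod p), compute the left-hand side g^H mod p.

27^2 = 729 ≡ 72
27^4 ≡ 72^2 = 5184 ≡ 1
27^8 ≡ 1^2 = 1
27^16 ≡ 1^2 = 1
27^32 ≡ 1^2 = 1
27^64 ≡ 1^2 = 1

1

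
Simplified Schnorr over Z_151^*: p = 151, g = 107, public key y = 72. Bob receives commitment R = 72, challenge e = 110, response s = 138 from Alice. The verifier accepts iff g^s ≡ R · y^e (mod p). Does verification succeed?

g^s mod p:
107^2 = 11449 ≡ 124
107^4 ≡ 124^2 = 15376 ≡ 125
107^8 ≡ 125^2 = 15625 ≡ 72
107^16 ≡ 72^2 = 5184 ≡ 50
107^32 ≡ 50^2 = 2500 ≡ 84
107^64 ≡ 84^2 = 7056 ≡ 110
107^128 ≡ 110^2 = 12100 ≡ 20
138 = 128 + 8 + 2, so 107^138 ≡ 20·72·124 ≡ 78 (mod 151)
R · y^e mod p:
72^2 = 5184 ≡ 50
72^4 ≡ 50^2 = 2500 ≡ 84
72^8 ≡ 84^2 = 7056 ≡ 110
72^16 ≡ 110^2 = 12100 ≡ 20
72^32 ≡ 20^2 = 400 ≡ 98
72^64 ≡ 98^2 = 9604 ≡ 91
110 = 64 + 32 + 8 + 4 + 2, so 72^110 ≡ 91·98·110·84·50 ≡ 64 (mod 151)
72·64 = 4608 ≡ 78 (mod 151)
78 ≡ 78 (mod 151); signature holds.

passes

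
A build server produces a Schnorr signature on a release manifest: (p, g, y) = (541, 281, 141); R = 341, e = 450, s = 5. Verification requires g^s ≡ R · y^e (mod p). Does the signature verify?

verifies

g^s mod p:
281^2 = 78961 ≡ 516
281^4 ≡ 516^2 = 266256 ≡ 84
5 = 4 + 1, so 281^5 ≡ 84·281 ≡ 341 (mod 541)
R · y^e mod p:
141^2 = 19881 ≡ 405
141^4 ≡ 405^2 = 164025 ≡ 102
141^8 ≡ 102^2 = 10404 ≡ 125
141^16 ≡ 125^2 = 15625 ≡ 477
141^32 ≡ 477^2 = 227529 ≡ 309
141^64 ≡ 309^2 = 95481 ≡ 265
141^128 ≡ 265^2 = 70225 ≡ 436
141^256 ≡ 436^2 = 190096 ≡ 205
450 = 256 + 128 + 64 + 2, so 141^450 ≡ 205·436·265·405 ≡ 1 (mod 541)
341·1 = 341 ≡ 341 (mod 541)
341 ≡ 341 (mod 541); signature holds.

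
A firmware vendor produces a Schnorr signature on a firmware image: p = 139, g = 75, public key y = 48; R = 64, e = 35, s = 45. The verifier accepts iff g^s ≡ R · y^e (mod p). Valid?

yes

g^s mod p:
75^2 = 5625 ≡ 65
75^4 ≡ 65^2 = 4225 ≡ 55
75^8 ≡ 55^2 = 3025 ≡ 106
75^16 ≡ 106^2 = 11236 ≡ 116
75^32 ≡ 116^2 = 13456 ≡ 112
45 = 32 + 8 + 4 + 1, so 75^45 ≡ 112·106·55·75 ≡ 76 (mod 139)
R · y^e mod p:
48^2 = 2304 ≡ 80
48^4 ≡ 80^2 = 6400 ≡ 6
48^8 ≡ 6^2 = 36
48^16 ≡ 36^2 = 1296 ≡ 45
48^32 ≡ 45^2 = 2025 ≡ 79
35 = 32 + 2 + 1, so 48^35 ≡ 79·80·48 ≡ 62 (mod 139)
64·62 = 3968 ≡ 76 (mod 139)
76 ≡ 76 (mod 139); signature holds.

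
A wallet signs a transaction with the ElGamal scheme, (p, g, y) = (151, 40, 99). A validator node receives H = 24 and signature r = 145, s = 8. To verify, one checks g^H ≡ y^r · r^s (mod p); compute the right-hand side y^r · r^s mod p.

86

99^2 = 9801 ≡ 137
99^4 ≡ 137^2 = 18769 ≡ 45
99^8 ≡ 45^2 = 2025 ≡ 62
99^16 ≡ 62^2 = 3844 ≡ 69
99^32 ≡ 69^2 = 4761 ≡ 80
99^64 ≡ 80^2 = 6400 ≡ 58
99^128 ≡ 58^2 = 3364 ≡ 42
145 = 128 + 16 + 1, so 99^145 ≡ 42·69·99 ≡ 2 (mod 151)
145^2 = 21025 ≡ 36
145^4 ≡ 36^2 = 1296 ≡ 88
145^8 ≡ 88^2 = 7744 ≡ 43
y^r · r^s ≡ 2·43 = 86 ≡ 86 (mod 151)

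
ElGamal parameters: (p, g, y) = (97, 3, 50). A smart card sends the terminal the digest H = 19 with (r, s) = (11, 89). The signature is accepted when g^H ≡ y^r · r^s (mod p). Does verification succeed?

passes

Left side g^H mod p:
3^2 = 9
3^4 ≡ 9^2 = 81
3^8 ≡ 81^2 = 6561 ≡ 62
3^16 ≡ 62^2 = 3844 ≡ 61
19 = 16 + 2 + 1, so 3^19 ≡ 61·9·3 ≡ 95 (mod 97)
Right side y^r · r^s mod p:
50^2 = 2500 ≡ 75
50^4 ≡ 75^2 = 5625 ≡ 96
50^8 ≡ 96^2 = 9216 ≡ 1
11 = 8 + 2 + 1, so 50^11 ≡ 1·75·50 ≡ 64 (mod 97)
11^2 = 121 ≡ 24
11^4 ≡ 24^2 = 576 ≡ 91
11^8 ≡ 91^2 = 8281 ≡ 36
11^16 ≡ 36^2 = 1296 ≡ 35
11^32 ≡ 35^2 = 1225 ≡ 61
11^64 ≡ 61^2 = 3721 ≡ 35
89 = 64 + 16 + 8 + 1, so 11^89 ≡ 35·35·36·11 ≡ 3 (mod 97)
64·3 = 192 ≡ 95 (mod 97)
95 ≡ 95 (mod 97), so the signature is genuine.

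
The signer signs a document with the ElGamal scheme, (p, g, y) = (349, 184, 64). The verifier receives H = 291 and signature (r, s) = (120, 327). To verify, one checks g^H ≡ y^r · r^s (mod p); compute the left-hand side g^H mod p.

184^291 mod 349 = 296

296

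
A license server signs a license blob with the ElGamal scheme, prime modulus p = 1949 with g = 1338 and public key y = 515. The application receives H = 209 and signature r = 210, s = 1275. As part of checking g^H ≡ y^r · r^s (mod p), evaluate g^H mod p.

1932

1338^209 mod 1949 = 1932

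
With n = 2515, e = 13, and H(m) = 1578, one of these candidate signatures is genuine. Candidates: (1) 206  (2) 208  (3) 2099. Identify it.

Candidate 1: Squares mod 2515: 206^1≡206, 206^2≡2196, 206^4≡1161, 206^8≡2396; 13 = 8 + 4 + 1, so 206^13 ≡ 2396·1161·206 ≡ 1501 (mod 2515)
Candidate 2: Squares mod 2515: 208^1≡208, 208^2≡509, 208^4≡36, 208^8≡1296; 13 = 8 + 4 + 1, so 208^13 ≡ 1296·36·208 ≡ 1578 (mod 2515)
  → matches H(m) = 1578
Candidate 3: Squares mod 2515: 2099^1≡2099, 2099^2≡2036, 2099^4≡576, 2099^8≡2311; 13 = 8 + 4 + 1, so 2099^13 ≡ 2311·576·2099 ≡ 124 (mod 2515)

2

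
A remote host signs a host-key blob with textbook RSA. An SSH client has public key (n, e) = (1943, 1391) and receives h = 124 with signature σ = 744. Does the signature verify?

σ^2 ≡ 744^2 = 553536 ≡ 1724
σ^4 ≡ 1724^2 = 2972176 ≡ 1329
σ^8 ≡ 1329^2 = 1766241 ≡ 54
σ^16 ≡ 54^2 = 2916 ≡ 973
σ^32 ≡ 973^2 = 946729 ≡ 488
σ^64 ≡ 488^2 = 238144 ≡ 1098
σ^128 ≡ 1098^2 = 1205604 ≡ 944
σ^256 ≡ 944^2 = 891136 ≡ 1242
σ^512 ≡ 1242^2 = 1542564 ≡ 1765
σ^1024 ≡ 1765^2 = 3115225 ≡ 596
1391 = 1024 + 256 + 64 + 32 + 8 + 4 + 2 + 1, so σ^1391 ≡ 596·1242·1098·488·54·1329·1724·744 ≡ 124 (mod 1943)
σ^1391 mod 1943 = 124 matches h.

verifies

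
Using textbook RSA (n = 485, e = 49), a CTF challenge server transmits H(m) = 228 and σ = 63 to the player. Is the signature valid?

σ^2 ≡ 63^2 = 3969 ≡ 89
σ^4 ≡ 89^2 = 7921 ≡ 161
σ^8 ≡ 161^2 = 25921 ≡ 216
σ^16 ≡ 216^2 = 46656 ≡ 96
σ^32 ≡ 96^2 = 9216 ≡ 1
49 = 32 + 16 + 1, so σ^49 ≡ 1·96·63 ≡ 228 (mod 485)
σ^49 mod 485 = 228 matches H(m).

valid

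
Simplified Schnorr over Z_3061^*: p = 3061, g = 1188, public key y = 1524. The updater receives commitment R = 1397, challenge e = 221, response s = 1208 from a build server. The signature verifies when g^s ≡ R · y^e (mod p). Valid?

no

g^s mod p:
1188^2 = 1411344 ≡ 223
1188^4 ≡ 223^2 = 49729 ≡ 753
1188^8 ≡ 753^2 = 567009 ≡ 724
1188^16 ≡ 724^2 = 524176 ≡ 745
1188^32 ≡ 745^2 = 555025 ≡ 984
1188^64 ≡ 984^2 = 968256 ≡ 980
1188^128 ≡ 980^2 = 960400 ≡ 2307
1188^256 ≡ 2307^2 = 5322249 ≡ 2231
1188^512 ≡ 2231^2 = 4977361 ≡ 175
1188^1024 ≡ 175^2 = 30625 ≡ 15
1208 = 1024 + 128 + 32 + 16 + 8, so 1188^1208 ≡ 15·2307·984·745·724 ≡ 165 (mod 3061)
R · y^e mod p:
1524^2 = 2322576 ≡ 2338
1524^4 ≡ 2338^2 = 5466244 ≡ 2359
1524^8 ≡ 2359^2 = 5564881 ≡ 3044
1524^16 ≡ 3044^2 = 9265936 ≡ 289
1524^32 ≡ 289^2 = 83521 ≡ 874
1524^64 ≡ 874^2 = 763876 ≡ 1687
1524^128 ≡ 1687^2 = 2845969 ≡ 2300
221 = 128 + 64 + 16 + 8 + 4 + 1, so 1524^221 ≡ 2300·1687·289·3044·2359·1524 ≡ 784 (mod 3061)
1397·784 = 1095248 ≡ 2471 (mod 3061)
165 ≠ 2471; the check fails.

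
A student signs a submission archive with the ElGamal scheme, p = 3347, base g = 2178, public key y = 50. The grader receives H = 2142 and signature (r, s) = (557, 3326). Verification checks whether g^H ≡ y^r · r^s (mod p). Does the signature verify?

does not verify

Left side g^H mod p:
2178^2 = 4743684 ≡ 985
2178^4 ≡ 985^2 = 970225 ≡ 2942
2178^8 ≡ 2942^2 = 8655364 ≡ 22
2178^16 ≡ 22^2 = 484
2178^32 ≡ 484^2 = 234256 ≡ 3313
2178^64 ≡ 3313^2 = 10975969 ≡ 1156
2178^128 ≡ 1156^2 = 1336336 ≡ 883
2178^256 ≡ 883^2 = 779689 ≡ 3185
2178^512 ≡ 3185^2 = 10144225 ≡ 2815
2178^1024 ≡ 2815^2 = 7924225 ≡ 1876
2178^2048 ≡ 1876^2 = 3519376 ≡ 1679
2142 = 2048 + 64 + 16 + 8 + 4 + 2, so 2178^2142 ≡ 1679·1156·484·22·2942·985 ≡ 1347 (mod 3347)
Right side y^r · r^s mod p:
50^2 = 2500
50^4 ≡ 2500^2 = 6250000 ≡ 1151
50^8 ≡ 1151^2 = 1324801 ≡ 2736
50^16 ≡ 2736^2 = 7485696 ≡ 1804
50^32 ≡ 1804^2 = 3254416 ≡ 1132
50^64 ≡ 1132^2 = 1281424 ≡ 2870
50^128 ≡ 2870^2 = 8236900 ≡ 3280
50^256 ≡ 3280^2 = 10758400 ≡ 1142
50^512 ≡ 1142^2 = 1304164 ≡ 2181
557 = 512 + 32 + 8 + 4 + 1, so 50^557 ≡ 2181·1132·2736·1151·50 ≡ 722 (mod 3347)
557^2 = 310249 ≡ 2325
557^4 ≡ 2325^2 = 5405625 ≡ 220
557^8 ≡ 220^2 = 48400 ≡ 1542
557^16 ≡ 1542^2 = 2377764 ≡ 1394
557^32 ≡ 1394^2 = 1943236 ≡ 1976
557^64 ≡ 1976^2 = 3904576 ≡ 1974
557^128 ≡ 1974^2 = 3896676 ≡ 768
557^256 ≡ 768^2 = 589824 ≡ 752
557^512 ≡ 752^2 = 565504 ≡ 3208
557^1024 ≡ 3208^2 = 10291264 ≡ 2586
557^2048 ≡ 2586^2 = 6687396 ≡ 90
3326 = 2048 + 1024 + 128 + 64 + 32 + 16 + 8 + 4 + 2, so 557^3326 ≡ 90·2586·768·1974·1976·1394·1542·220·2325 ≡ 1730 (mod 3347)
722·1730 = 1249060 ≡ 629 (mod 3347)
1347 ≠ 629, so verification fails.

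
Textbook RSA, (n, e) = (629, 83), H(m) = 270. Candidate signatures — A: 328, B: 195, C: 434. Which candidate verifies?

Candidate A: Squares mod 629: 328^1≡328, 328^2≡25, 328^4≡625, 328^8≡16, 328^16≡256, 328^32≡120, 328^64≡562; 83 = 64 + 16 + 2 + 1, so 328^83 ≡ 562·256·25·328 ≡ 516 (mod 629)
Candidate B: Squares mod 629: 195^1≡195, 195^2≡285, 195^4≡84, 195^8≡137, 195^16≡528, 195^32≡137, 195^64≡528; 83 = 64 + 16 + 2 + 1, so 195^83 ≡ 528·528·285·195 ≡ 359 (mod 629)
Candidate C: Squares mod 629: 434^1≡434, 434^2≡285, 434^4≡84, 434^8≡137, 434^16≡528, 434^32≡137, 434^64≡528; 83 = 64 + 16 + 2 + 1, so 434^83 ≡ 528·528·285·434 ≡ 270 (mod 629)
  → matches H(m) = 270

C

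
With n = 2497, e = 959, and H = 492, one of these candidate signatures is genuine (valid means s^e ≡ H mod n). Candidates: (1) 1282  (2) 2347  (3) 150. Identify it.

3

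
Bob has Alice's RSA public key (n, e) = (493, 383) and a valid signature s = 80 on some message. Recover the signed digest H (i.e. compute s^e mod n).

129

Squares mod 493: s^1≡80, s^2≡484, s^4≡81, s^8≡152, s^16≡426, s^32≡52, s^64≡239, s^128≡426, s^256≡52
383 = 256 + 64 + 32 + 16 + 8 + 4 + 2 + 1, so s^383 ≡ 52·239·52·426·152·81·484·80 ≡ 129 (mod 493)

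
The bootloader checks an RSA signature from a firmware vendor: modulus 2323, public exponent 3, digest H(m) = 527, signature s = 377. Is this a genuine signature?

Squares mod 2323: s^1≡377, s^2≡426
3 = 2 + 1, so s^3 ≡ 426·377 ≡ 315 (mod 2323)
The recovered value 315 does not match the digest 527.

forged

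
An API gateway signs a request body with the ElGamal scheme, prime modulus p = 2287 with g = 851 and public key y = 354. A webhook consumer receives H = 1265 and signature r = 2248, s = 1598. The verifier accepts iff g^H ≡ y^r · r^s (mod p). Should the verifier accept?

reject

Left side g^H mod p:
851^2 = 724201 ≡ 1509
851^4 ≡ 1509^2 = 2277081 ≡ 1516
851^8 ≡ 1516^2 = 2298256 ≡ 2108
851^16 ≡ 2108^2 = 4443664 ≡ 23
851^32 ≡ 23^2 = 529
851^64 ≡ 529^2 = 279841 ≡ 827
851^128 ≡ 827^2 = 683929 ≡ 116
851^256 ≡ 116^2 = 13456 ≡ 2021
851^512 ≡ 2021^2 = 4084441 ≡ 2146
851^1024 ≡ 2146^2 = 4605316 ≡ 1585
1265 = 1024 + 128 + 64 + 32 + 16 + 1, so 851^1265 ≡ 1585·116·827·529·23·851 ≡ 57 (mod 2287)
Right side y^r · r^s mod p:
354^2 = 125316 ≡ 1818
354^4 ≡ 1818^2 = 3305124 ≡ 409
354^8 ≡ 409^2 = 167281 ≡ 330
354^16 ≡ 330^2 = 108900 ≡ 1411
354^32 ≡ 1411^2 = 1990921 ≡ 1231
354^64 ≡ 1231^2 = 1515361 ≡ 1367
354^128 ≡ 1367^2 = 1868689 ≡ 210
354^256 ≡ 210^2 = 44100 ≡ 647
354^512 ≡ 647^2 = 418609 ≡ 88
354^1024 ≡ 88^2 = 7744 ≡ 883
354^2048 ≡ 883^2 = 779689 ≡ 2109
2248 = 2048 + 128 + 64 + 8, so 354^2248 ≡ 2109·210·1367·330 ≡ 591 (mod 2287)
2248^2 = 5053504 ≡ 1521
2248^4 ≡ 1521^2 = 2313441 ≡ 1284
2248^8 ≡ 1284^2 = 1648656 ≡ 2016
2248^16 ≡ 2016^2 = 4064256 ≡ 257
2248^32 ≡ 257^2 = 66049 ≡ 2013
2248^64 ≡ 2013^2 = 4052169 ≡ 1892
2248^128 ≡ 1892^2 = 3579664 ≡ 509
2248^256 ≡ 509^2 = 259081 ≡ 650
2248^512 ≡ 650^2 = 422500 ≡ 1692
2248^1024 ≡ 1692^2 = 2862864 ≡ 1827
1598 = 1024 + 512 + 32 + 16 + 8 + 4 + 2, so 2248^1598 ≡ 1827·1692·2013·257·2016·1284·1521 ≡ 2198 (mod 2287)
591·2198 = 1299018 ≡ 2 (mod 2287)
57 ≠ 2, so verification fails.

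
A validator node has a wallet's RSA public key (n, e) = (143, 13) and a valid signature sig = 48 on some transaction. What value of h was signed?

9

Squares mod 143: sig^1≡48, sig^2≡16, sig^4≡113, sig^8≡42
13 = 8 + 4 + 1, so sig^13 ≡ 42·113·48 ≡ 9 (mod 143)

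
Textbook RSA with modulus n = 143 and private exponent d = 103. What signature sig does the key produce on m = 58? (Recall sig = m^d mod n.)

137

m^2 ≡ 58^2 = 3364 ≡ 75
m^4 ≡ 75^2 = 5625 ≡ 48
m^8 ≡ 48^2 = 2304 ≡ 16
m^16 ≡ 16^2 = 256 ≡ 113
m^32 ≡ 113^2 = 12769 ≡ 42
m^64 ≡ 42^2 = 1764 ≡ 48
103 = 64 + 32 + 4 + 2 + 1, so m^103 ≡ 48·42·48·75·58 ≡ 137 (mod 143)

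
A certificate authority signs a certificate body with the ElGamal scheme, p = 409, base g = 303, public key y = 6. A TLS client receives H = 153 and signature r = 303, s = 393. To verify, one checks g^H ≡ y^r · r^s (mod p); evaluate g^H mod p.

Squares mod 409: 303^1≡303, 303^2≡193, 303^4≡30, 303^8≡82, 303^16≡180, 303^32≡89, 303^64≡150, 303^128≡5
153 = 128 + 16 + 8 + 1, so 303^153 ≡ 5·180·82·303 ≡ 143 (mod 409)

143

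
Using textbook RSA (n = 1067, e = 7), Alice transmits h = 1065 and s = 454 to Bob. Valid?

yes

s^2 ≡ 454^2 = 206116 ≡ 185
s^4 ≡ 185^2 = 34225 ≡ 81
7 = 4 + 2 + 1, so s^7 ≡ 81·185·454 ≡ 1065 (mod 1067)
Since 1065 equals the digest 1065, verification succeeds.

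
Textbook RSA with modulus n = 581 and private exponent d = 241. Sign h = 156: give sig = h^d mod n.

72

Squares mod 581: h^1≡156, h^2≡515, h^4≡289, h^8≡438, h^16≡114, h^32≡214, h^64≡478, h^128≡151
241 = 128 + 64 + 32 + 16 + 1, so h^241 ≡ 151·478·214·114·156 ≡ 72 (mod 581)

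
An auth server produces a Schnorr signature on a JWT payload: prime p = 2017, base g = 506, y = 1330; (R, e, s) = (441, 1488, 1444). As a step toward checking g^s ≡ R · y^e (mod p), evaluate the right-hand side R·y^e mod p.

1800

Squares mod 2017: 1330^1≡1330, 1330^2≡2008, 1330^4≡81, 1330^8≡510, 1330^16≡1924, 1330^32≡581, 1330^64≡722, 1330^128≡898, 1330^256≡1621, 1330^512≡1507, 1330^1024≡1924
1488 = 1024 + 256 + 128 + 64 + 16, so 1330^1488 ≡ 1924·1621·898·722·1924 ≡ 992 (mod 2017)
R · y^e ≡ 441·992 = 437472 ≡ 1800 (mod 2017)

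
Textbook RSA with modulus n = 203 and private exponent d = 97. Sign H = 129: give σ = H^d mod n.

38

H^2 ≡ 129^2 = 16641 ≡ 198
H^4 ≡ 198^2 = 39204 ≡ 25
H^8 ≡ 25^2 = 625 ≡ 16
H^16 ≡ 16^2 = 256 ≡ 53
H^32 ≡ 53^2 = 2809 ≡ 170
H^64 ≡ 170^2 = 28900 ≡ 74
97 = 64 + 32 + 1, so H^97 ≡ 74·170·129 ≡ 38 (mod 203)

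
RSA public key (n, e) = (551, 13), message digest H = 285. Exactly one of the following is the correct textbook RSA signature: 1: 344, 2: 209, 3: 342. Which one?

Candidate 1: Squares mod 551: 344^1≡344, 344^2≡422, 344^4≡111, 344^8≡199; 13 = 8 + 4 + 1, so 344^13 ≡ 199·111·344 ≡ 326 (mod 551)
Candidate 2: Squares mod 551: 209^1≡209, 209^2≡152, 209^4≡513, 209^8≡342; 13 = 8 + 4 + 1, so 209^13 ≡ 342·513·209 ≡ 266 (mod 551)
Candidate 3: Squares mod 551: 342^1≡342, 342^2≡152, 342^4≡513, 342^8≡342; 13 = 8 + 4 + 1, so 342^13 ≡ 342·513·342 ≡ 285 (mod 551)
  → matches H = 285

3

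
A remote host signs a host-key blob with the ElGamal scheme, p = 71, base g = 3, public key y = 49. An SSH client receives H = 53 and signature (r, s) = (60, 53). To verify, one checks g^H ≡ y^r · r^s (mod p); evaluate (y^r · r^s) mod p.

43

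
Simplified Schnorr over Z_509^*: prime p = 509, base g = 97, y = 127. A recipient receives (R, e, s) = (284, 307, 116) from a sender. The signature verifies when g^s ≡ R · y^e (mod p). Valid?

g^s mod p:
97^2 = 9409 ≡ 247
97^4 ≡ 247^2 = 61009 ≡ 438
97^8 ≡ 438^2 = 191844 ≡ 460
97^16 ≡ 460^2 = 211600 ≡ 365
97^32 ≡ 365^2 = 133225 ≡ 376
97^64 ≡ 376^2 = 141376 ≡ 383
116 = 64 + 32 + 16 + 4, so 97^116 ≡ 383·376·365·438 ≡ 320 (mod 509)
R · y^e mod p:
127^2 = 16129 ≡ 350
127^4 ≡ 350^2 = 122500 ≡ 340
127^8 ≡ 340^2 = 115600 ≡ 57
127^16 ≡ 57^2 = 3249 ≡ 195
127^32 ≡ 195^2 = 38025 ≡ 359
127^64 ≡ 359^2 = 128881 ≡ 104
127^128 ≡ 104^2 = 10816 ≡ 127
127^256 ≡ 127^2 = 16129 ≡ 350
307 = 256 + 32 + 16 + 2 + 1, so 127^307 ≡ 350·359·195·350·127 ≡ 294 (mod 509)
284·294 = 83496 ≡ 20 (mod 509)
320 ≠ 20; the check fails.

no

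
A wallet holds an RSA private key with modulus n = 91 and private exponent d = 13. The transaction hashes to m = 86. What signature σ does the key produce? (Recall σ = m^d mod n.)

86

m^2 ≡ 86^2 = 7396 ≡ 25
m^4 ≡ 25^2 = 625 ≡ 79
m^8 ≡ 79^2 = 6241 ≡ 53
13 = 8 + 4 + 1, so m^13 ≡ 53·79·86 ≡ 86 (mod 91)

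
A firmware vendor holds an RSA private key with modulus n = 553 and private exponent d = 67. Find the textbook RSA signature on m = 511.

m^67 mod 553 = 350

350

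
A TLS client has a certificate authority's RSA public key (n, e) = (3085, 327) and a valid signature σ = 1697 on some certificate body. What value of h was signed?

1808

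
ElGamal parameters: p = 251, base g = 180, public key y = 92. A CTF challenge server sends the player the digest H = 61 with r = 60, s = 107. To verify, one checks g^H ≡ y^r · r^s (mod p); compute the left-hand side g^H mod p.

103

Squares mod 251: 180^1≡180, 180^2≡21, 180^4≡190, 180^8≡207, 180^16≡179, 180^32≡164
61 = 32 + 16 + 8 + 4 + 1, so 180^61 ≡ 164·179·207·190·180 ≡ 103 (mod 251)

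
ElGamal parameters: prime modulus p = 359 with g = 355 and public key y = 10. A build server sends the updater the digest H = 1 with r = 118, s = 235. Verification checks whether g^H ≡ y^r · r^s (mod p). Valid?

yes

Left side g^H mod p:
355^1 mod 359 = 355
Right side y^r · r^s mod p:
10^2 = 100
10^4 ≡ 100^2 = 10000 ≡ 307
10^8 ≡ 307^2 = 94249 ≡ 191
10^16 ≡ 191^2 = 36481 ≡ 222
10^32 ≡ 222^2 = 49284 ≡ 101
10^64 ≡ 101^2 = 10201 ≡ 149
118 = 64 + 32 + 16 + 4 + 2, so 10^118 ≡ 149·101·222·307·100 ≡ 132 (mod 359)
118^2 = 13924 ≡ 282
118^4 ≡ 282^2 = 79524 ≡ 185
118^8 ≡ 185^2 = 34225 ≡ 120
118^16 ≡ 120^2 = 14400 ≡ 40
118^32 ≡ 40^2 = 1600 ≡ 164
118^64 ≡ 164^2 = 26896 ≡ 330
118^128 ≡ 330^2 = 108900 ≡ 123
235 = 128 + 64 + 32 + 8 + 2 + 1, so 118^235 ≡ 123·330·164·120·282·118 ≡ 87 (mod 359)
132·87 = 11484 ≡ 355 (mod 359)
355 ≡ 355 (mod 359), so the signature is genuine.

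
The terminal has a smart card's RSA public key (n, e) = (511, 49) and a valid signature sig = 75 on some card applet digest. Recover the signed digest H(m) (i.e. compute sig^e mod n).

sig^49 mod 511 = 89

89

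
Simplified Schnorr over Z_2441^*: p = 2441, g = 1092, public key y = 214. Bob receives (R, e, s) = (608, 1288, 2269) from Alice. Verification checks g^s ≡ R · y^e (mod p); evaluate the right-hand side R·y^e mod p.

336

214^2 = 45796 ≡ 1858
214^4 ≡ 1858^2 = 3452164 ≡ 590
214^8 ≡ 590^2 = 348100 ≡ 1478
214^16 ≡ 1478^2 = 2184484 ≡ 2230
214^32 ≡ 2230^2 = 4972900 ≡ 583
214^64 ≡ 583^2 = 339889 ≡ 590
214^128 ≡ 590^2 = 348100 ≡ 1478
214^256 ≡ 1478^2 = 2184484 ≡ 2230
214^512 ≡ 2230^2 = 4972900 ≡ 583
214^1024 ≡ 583^2 = 339889 ≡ 590
1288 = 1024 + 256 + 8, so 214^1288 ≡ 590·2230·1478 ≡ 1478 (mod 2441)
R · y^e ≡ 608·1478 = 898624 ≡ 336 (mod 2441)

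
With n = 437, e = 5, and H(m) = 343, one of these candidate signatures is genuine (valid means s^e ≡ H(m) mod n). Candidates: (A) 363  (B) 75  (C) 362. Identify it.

Candidate A: Squares mod 437: 363^1≡363, 363^2≡232, 363^4≡73; 5 = 4 + 1, so 363^5 ≡ 73·363 ≡ 279 (mod 437)
Candidate B: Squares mod 437: 75^1≡75, 75^2≡381, 75^4≡77; 5 = 4 + 1, so 75^5 ≡ 77·75 ≡ 94 (mod 437)
Candidate C: Squares mod 437: 362^1≡362, 362^2≡381, 362^4≡77; 5 = 4 + 1, so 362^5 ≡ 77·362 ≡ 343 (mod 437)
  → matches H(m) = 343

C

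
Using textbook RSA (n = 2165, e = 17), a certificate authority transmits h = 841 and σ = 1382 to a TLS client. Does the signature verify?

does not verify

Squares mod 2165: σ^1≡1382, σ^2≡394, σ^4≡1521, σ^8≡1221, σ^16≡1321
17 = 16 + 1, so σ^17 ≡ 1321·1382 ≡ 527 (mod 2165)
σ^17 mod 2165 = 527, but h = 841.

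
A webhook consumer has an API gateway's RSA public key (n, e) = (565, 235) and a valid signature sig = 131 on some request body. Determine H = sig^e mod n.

sig^235 mod 565 = 521

521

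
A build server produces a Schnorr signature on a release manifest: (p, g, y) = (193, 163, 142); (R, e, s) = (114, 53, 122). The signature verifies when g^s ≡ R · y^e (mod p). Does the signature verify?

verifies

g^s mod p:
163^2 = 26569 ≡ 128
163^4 ≡ 128^2 = 16384 ≡ 172
163^8 ≡ 172^2 = 29584 ≡ 55
163^16 ≡ 55^2 = 3025 ≡ 130
163^32 ≡ 130^2 = 16900 ≡ 109
163^64 ≡ 109^2 = 11881 ≡ 108
122 = 64 + 32 + 16 + 8 + 2, so 163^122 ≡ 108·109·130·55·128 ≡ 6 (mod 193)
R · y^e mod p:
142^2 = 20164 ≡ 92
142^4 ≡ 92^2 = 8464 ≡ 165
142^8 ≡ 165^2 = 27225 ≡ 12
142^16 ≡ 12^2 = 144
142^32 ≡ 144^2 = 20736 ≡ 85
53 = 32 + 16 + 4 + 1, so 142^53 ≡ 85·144·165·142 ≡ 61 (mod 193)
114·61 = 6954 ≡ 6 (mod 193)
6 ≡ 6 (mod 193); signature holds.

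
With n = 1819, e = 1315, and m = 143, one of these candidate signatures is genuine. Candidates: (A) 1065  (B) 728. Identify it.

Candidate A: Squares mod 1819: 1065^1≡1065, 1065^2≡988, 1065^4≡1160, 1065^8≡1359, 1065^16≡596, 1065^32≡511, 1065^64≡1004, 1065^128≡290, 1065^256≡426, 1065^512≡1395, 1065^1024≡1514; 1315 = 1024 + 256 + 32 + 2 + 1, so 1065^1315 ≡ 1514·426·511·988·1065 ≡ 1263 (mod 1819)
Candidate B: Squares mod 1819: 728^1≡728, 728^2≡655, 728^4≡1560, 728^8≡1597, 728^16≡171, 728^32≡137, 728^64≡579, 728^128≡545, 728^256≡528, 728^512≡477, 728^1024≡154; 1315 = 1024 + 256 + 32 + 2 + 1, so 728^1315 ≡ 154·528·137·655·728 ≡ 143 (mod 1819)
  → matches m = 143

B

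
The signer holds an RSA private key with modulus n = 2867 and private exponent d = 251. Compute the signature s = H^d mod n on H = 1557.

H^2 ≡ 1557^2 = 2424249 ≡ 1634
H^4 ≡ 1634^2 = 2669956 ≡ 779
H^8 ≡ 779^2 = 606841 ≡ 1904
H^16 ≡ 1904^2 = 3625216 ≡ 1328
H^32 ≡ 1328^2 = 1763584 ≡ 379
H^64 ≡ 379^2 = 143641 ≡ 291
H^128 ≡ 291^2 = 84681 ≡ 1538
251 = 128 + 64 + 32 + 16 + 8 + 2 + 1, so H^251 ≡ 1538·291·379·1328·1904·1634·1557 ≡ 2461 (mod 2867)

2461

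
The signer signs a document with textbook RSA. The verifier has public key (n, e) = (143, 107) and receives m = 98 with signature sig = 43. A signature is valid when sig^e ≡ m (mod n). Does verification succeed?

fails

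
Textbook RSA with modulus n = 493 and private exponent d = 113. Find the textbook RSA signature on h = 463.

h^2 ≡ 463^2 = 214369 ≡ 407
h^4 ≡ 407^2 = 165649 ≡ 1
h^8 ≡ 1^2 = 1
h^16 ≡ 1^2 = 1
h^32 ≡ 1^2 = 1
h^64 ≡ 1^2 = 1
113 = 64 + 32 + 16 + 1, so h^113 ≡ 1·1·1·463 ≡ 463 (mod 493)

463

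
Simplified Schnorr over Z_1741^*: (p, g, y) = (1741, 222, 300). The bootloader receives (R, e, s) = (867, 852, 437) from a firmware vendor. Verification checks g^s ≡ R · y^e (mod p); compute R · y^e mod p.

300^852 mod 1741 = 593
R · y^e ≡ 867·593 = 514131 ≡ 536 (mod 1741)

536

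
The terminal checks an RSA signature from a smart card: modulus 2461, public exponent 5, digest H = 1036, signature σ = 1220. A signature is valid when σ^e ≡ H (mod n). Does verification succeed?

σ^5 mod 2461 = 1036
Since 1036 equals the digest 1036, verification succeeds.

passes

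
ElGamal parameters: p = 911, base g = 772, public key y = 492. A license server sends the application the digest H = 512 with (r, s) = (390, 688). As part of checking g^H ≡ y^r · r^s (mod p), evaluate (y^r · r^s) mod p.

492^2 = 242064 ≡ 649
492^4 ≡ 649^2 = 421201 ≡ 319
492^8 ≡ 319^2 = 101761 ≡ 640
492^16 ≡ 640^2 = 409600 ≡ 561
492^32 ≡ 561^2 = 314721 ≡ 426
492^64 ≡ 426^2 = 181476 ≡ 187
492^128 ≡ 187^2 = 34969 ≡ 351
492^256 ≡ 351^2 = 123201 ≡ 216
390 = 256 + 128 + 4 + 2, so 492^390 ≡ 216·351·319·649 ≡ 130 (mod 911)
390^2 = 152100 ≡ 874
390^4 ≡ 874^2 = 763876 ≡ 458
390^8 ≡ 458^2 = 209764 ≡ 234
390^16 ≡ 234^2 = 54756 ≡ 96
390^32 ≡ 96^2 = 9216 ≡ 106
390^64 ≡ 106^2 = 11236 ≡ 304
390^128 ≡ 304^2 = 92416 ≡ 405
390^256 ≡ 405^2 = 164025 ≡ 45
390^512 ≡ 45^2 = 2025 ≡ 203
688 = 512 + 128 + 32 + 16, so 390^688 ≡ 203·405·106·96 ≡ 257 (mod 911)
y^r · r^s ≡ 130·257 = 33410 ≡ 614 (mod 911)

614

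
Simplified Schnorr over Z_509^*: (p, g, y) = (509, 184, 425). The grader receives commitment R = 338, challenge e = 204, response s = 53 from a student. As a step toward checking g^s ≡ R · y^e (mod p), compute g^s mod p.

276

Squares mod 509: 184^1≡184, 184^2≡262, 184^4≡438, 184^8≡460, 184^16≡365, 184^32≡376
53 = 32 + 16 + 4 + 1, so 184^53 ≡ 376·365·438·184 ≡ 276 (mod 509)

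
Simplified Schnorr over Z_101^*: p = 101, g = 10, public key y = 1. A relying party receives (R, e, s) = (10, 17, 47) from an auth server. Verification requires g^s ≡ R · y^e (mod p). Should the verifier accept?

reject

g^s mod p:
Squares mod 101: 10^1≡10, 10^2≡100, 10^4≡1, 10^8≡1, 10^16≡1, 10^32≡1
47 = 32 + 8 + 4 + 2 + 1, so 10^47 ≡ 1·1·1·100·10 ≡ 91 (mod 101)
R · y^e mod p:
Squares mod 101: 1^1≡1, 1^2≡1, 1^4≡1, 1^8≡1, 1^16≡1
17 = 16 + 1, so 1^17 ≡ 1·1 ≡ 1 (mod 101)
10·1 = 10 ≡ 10 (mod 101)
91 ≠ 10; the check fails.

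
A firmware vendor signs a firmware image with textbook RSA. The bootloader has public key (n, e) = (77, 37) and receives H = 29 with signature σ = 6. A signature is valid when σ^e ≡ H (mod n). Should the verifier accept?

Squares mod 77: σ^1≡6, σ^2≡36, σ^4≡64, σ^8≡15, σ^16≡71, σ^32≡36
37 = 32 + 4 + 1, so σ^37 ≡ 36·64·6 ≡ 41 (mod 77)
The recovered value 41 does not match the digest 29.

reject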